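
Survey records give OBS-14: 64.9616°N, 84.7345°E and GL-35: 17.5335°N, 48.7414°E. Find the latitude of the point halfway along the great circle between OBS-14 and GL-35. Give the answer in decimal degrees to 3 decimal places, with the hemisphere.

Bx = cos φ₂ cos Δλ = 0.771498,  By = cos φ₂ sin Δλ = -0.560384
φₘ = atan2(sin φ₁ + sin φ₂, √((cos φ₁ + Bx)² + By²)) = 42.45463°
λₘ = λ₁ + atan2(By, cos φ₁ + Bx) = 59.60561°

42.455°N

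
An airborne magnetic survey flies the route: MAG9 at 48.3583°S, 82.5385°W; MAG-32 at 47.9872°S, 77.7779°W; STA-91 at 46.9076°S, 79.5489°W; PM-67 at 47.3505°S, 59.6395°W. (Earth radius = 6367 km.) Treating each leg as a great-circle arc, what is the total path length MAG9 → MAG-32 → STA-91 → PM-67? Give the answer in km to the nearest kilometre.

2036 km

MAG9→MAG-32: c = 0.055778 rad, d = 355.14 km
MAG-32→STA-91: c = 0.028141 rad, d = 179.17 km
STA-91→PM-67: c = 0.235893 rad, d = 1501.93 km
Total = 355.14 + 179.17 + 1501.93 = 2036.25 km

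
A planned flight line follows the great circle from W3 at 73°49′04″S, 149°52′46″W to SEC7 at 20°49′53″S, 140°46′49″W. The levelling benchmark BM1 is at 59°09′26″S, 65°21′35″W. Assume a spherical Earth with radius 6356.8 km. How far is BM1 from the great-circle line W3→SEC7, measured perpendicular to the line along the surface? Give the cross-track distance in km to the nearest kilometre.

W3: φ = -73.81778°, λ = -149.87944°
SEC7: φ = -20.83139°, λ = -140.78028°
BM1: φ = -59.15722°, λ = -65.35972°
δ₁₃ = central angle W3→BM1 = 0.576810 rad  (haversine)
θ₁₃ = bearing W3→BM1 = 110.643°,  θ₁₂ = bearing W3→SEC7 = 10.634°
dₓₜ = R·arcsin(sin δ₁₃ · sin(θ₁₃ − θ₁₂)) = 6356.8·arcsin(0.54535·sin(100.008°)) = 3603.932 km
|dₓₜ| = 3603.932 km

3604 km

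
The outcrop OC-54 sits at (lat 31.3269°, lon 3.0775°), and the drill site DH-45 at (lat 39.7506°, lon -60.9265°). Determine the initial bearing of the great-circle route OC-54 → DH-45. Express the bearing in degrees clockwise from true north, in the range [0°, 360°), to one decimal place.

298.2°

Δλ = -64.0040°
y = sin Δλ · cos φ₂ = -0.691048
x = cos φ₁ sin φ₂ − sin φ₁ cos φ₂ cos Δλ = 0.371019
θ = atan2(y, x) = -61.7690° → 298.2310° (mod 360°)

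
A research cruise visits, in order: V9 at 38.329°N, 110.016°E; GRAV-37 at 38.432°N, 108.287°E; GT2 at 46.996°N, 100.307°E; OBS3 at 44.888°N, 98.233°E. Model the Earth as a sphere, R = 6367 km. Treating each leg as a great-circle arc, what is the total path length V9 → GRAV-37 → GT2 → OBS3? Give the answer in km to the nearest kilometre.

V9→GRAV-37: c = 0.023724 rad, d = 151.05 km
GRAV-37→GT2: c = 0.180932 rad, d = 1151.99 km
GT2→OBS3: c = 0.044575 rad, d = 283.81 km
Total = 151.05 + 1151.99 + 283.81 = 1586.85 km

1587 km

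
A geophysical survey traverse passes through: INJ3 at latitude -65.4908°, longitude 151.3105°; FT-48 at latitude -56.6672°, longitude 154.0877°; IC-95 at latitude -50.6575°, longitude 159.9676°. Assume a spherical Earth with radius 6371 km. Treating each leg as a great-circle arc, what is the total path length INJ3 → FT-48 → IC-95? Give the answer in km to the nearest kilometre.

1764 km

INJ3→FT-48: c = 0.155737 rad, d = 992.20 km
FT-48→IC-95: c = 0.121141 rad, d = 771.79 km
Total = 992.20 + 771.79 = 1763.99 km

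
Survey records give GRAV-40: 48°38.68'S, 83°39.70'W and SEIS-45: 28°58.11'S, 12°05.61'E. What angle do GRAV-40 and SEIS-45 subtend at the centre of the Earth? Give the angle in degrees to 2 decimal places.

GRAV-40: φ = -48.64467°, λ = -83.66167°
SEIS-45: φ = -28.96850°, λ = +12.09350°
Δφ = 19.6762°,  Δλ = 95.7552°
a = sin²(Δφ/2) + cos φ₁ cos φ₂ sin²(Δλ/2) = 0.347208
c = 2·arcsin(√a) = 1.260245 rad = 72.2067°

72.21°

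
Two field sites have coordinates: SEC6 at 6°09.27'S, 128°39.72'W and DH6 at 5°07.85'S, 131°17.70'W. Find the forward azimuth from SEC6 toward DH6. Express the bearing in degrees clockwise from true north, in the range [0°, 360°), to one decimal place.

291.2°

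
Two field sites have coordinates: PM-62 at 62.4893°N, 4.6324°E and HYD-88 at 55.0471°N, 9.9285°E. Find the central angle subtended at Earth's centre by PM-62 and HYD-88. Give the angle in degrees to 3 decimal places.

7.926°

Δφ = -7.4422°,  Δλ = 5.2961°
a = sin²(Δφ/2) + cos φ₁ cos φ₂ sin²(Δλ/2) = 0.004777
c = 2·arcsin(√a) = 0.138340 rad = 7.9263°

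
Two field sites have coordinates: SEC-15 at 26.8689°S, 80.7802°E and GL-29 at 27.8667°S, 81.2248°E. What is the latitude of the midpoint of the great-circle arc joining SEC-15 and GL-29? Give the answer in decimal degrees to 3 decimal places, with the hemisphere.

Bx = cos φ₂ cos Δλ = 0.884011,  By = cos φ₂ sin Δλ = 0.006860
φₘ = atan2(sin φ₁ + sin φ₂, √((cos φ₁ + Bx)² + By²)) = -27.36798°
λₘ = λ₁ + atan2(By, cos φ₁ + Bx) = 81.00150°

27.368°S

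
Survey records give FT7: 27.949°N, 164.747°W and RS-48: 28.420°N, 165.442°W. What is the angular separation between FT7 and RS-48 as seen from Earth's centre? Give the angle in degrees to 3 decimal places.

Δφ = 0.4710°,  Δλ = -0.6950°
a = sin²(Δφ/2) + cos φ₁ cos φ₂ sin²(Δλ/2) = 0.000045
c = 2·arcsin(√a) = 0.013487 rad = 0.7727°

0.773°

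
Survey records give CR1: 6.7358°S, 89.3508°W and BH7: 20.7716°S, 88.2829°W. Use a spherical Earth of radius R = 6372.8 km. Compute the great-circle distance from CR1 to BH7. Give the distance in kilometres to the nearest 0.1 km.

1565.4 km

Δφ = -14.0358°,  Δλ = 1.0679°
a = sin²(Δφ/2) + cos φ₁ cos φ₂ sin²(Δλ/2) = 0.015008
c = 2·arcsin(√a) = 0.245635 rad = 14.0739°
d = R·c = 6372.8 × 0.245635 = 1565.4 km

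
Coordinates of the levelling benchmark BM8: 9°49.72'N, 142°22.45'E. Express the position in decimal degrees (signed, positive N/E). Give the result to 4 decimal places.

lat: 9.8287° N → +9.8287°
lon: 142.3742° E → +142.3742°

+9.8287°, +142.3742°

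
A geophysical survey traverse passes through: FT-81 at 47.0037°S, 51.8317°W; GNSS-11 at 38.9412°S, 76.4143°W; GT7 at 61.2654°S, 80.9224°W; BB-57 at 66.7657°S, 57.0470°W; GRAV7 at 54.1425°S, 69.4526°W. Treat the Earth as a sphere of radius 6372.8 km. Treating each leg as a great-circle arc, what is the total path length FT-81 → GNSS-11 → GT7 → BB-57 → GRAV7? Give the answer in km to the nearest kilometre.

FT-81→GNSS-11: c = 0.342136 rad, d = 2180.37 km
GNSS-11→GT7: c = 0.392665 rad, d = 2502.38 km
GT7→BB-57: c = 0.204480 rad, d = 1303.11 km
BB-57→GRAV7: c = 0.243779 rad, d = 1553.55 km
Total = 2180.37 + 2502.38 + 1303.11 + 1553.55 = 7539.41 km

7539 km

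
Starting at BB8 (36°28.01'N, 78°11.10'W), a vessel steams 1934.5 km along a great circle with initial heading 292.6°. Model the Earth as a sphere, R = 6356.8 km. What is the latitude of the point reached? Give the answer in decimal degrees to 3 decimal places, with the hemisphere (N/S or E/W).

BB8: φ = +36.46683°, λ = -78.18500°
δ = d/R = 1934.5/6356.8 = 0.304320 rad
φ₂ = arcsin(sin φ₁ cos δ + cos φ₁ sin δ cos θ)
   = arcsin(0.59436·0.95405 + 0.80420·0.29964·0.38430) = 41.27338°
λ₂ = λ₁ + atan2(sin θ sin δ cos φ₁, cos δ − sin φ₁ sin φ₂) = -99.78197°

41.273°N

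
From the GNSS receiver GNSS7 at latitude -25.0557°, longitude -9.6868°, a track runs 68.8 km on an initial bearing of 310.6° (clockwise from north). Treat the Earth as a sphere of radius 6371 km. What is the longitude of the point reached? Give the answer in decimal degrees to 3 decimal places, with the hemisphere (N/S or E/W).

10.204°W

δ = d/R = 68.8/6371 = 0.010799 rad
φ₂ = arcsin(sin φ₁ cos δ + cos φ₁ sin δ cos θ)
   = arcsin(-0.42350·0.99994 + 0.90590·0.01080·0.65077) = -24.65215°
λ₂ = λ₁ + atan2(sin θ sin δ cos φ₁, cos δ − sin φ₁ sin φ₂) = -10.20370°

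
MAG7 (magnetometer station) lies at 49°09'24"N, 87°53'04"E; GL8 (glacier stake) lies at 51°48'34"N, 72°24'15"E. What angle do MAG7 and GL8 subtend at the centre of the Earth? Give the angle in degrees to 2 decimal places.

MAG7: φ = +49.15667°, λ = +87.88444°
GL8: φ = +51.80944°, λ = +72.40417°
Δφ = 2.6528°,  Δλ = -15.4803°
a = sin²(Δφ/2) + cos φ₁ cos φ₂ sin²(Δλ/2) = 0.007870
c = 2·arcsin(√a) = 0.177662 rad = 10.1793°

10.18°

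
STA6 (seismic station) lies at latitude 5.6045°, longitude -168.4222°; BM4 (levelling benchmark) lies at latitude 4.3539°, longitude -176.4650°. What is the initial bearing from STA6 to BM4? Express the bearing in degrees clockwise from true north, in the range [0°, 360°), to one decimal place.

Δλ = -8.0428°
y = sin Δλ · cos φ₂ = -0.139509
x = cos φ₁ sin φ₂ − sin φ₁ cos φ₂ cos Δλ = -0.020868
θ = atan2(y, x) = -98.5071° → 261.4929° (mod 360°)

261.5°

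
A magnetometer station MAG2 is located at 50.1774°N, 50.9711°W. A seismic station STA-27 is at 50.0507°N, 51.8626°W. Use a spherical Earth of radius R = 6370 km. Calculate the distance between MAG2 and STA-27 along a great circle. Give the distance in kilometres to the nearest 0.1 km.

Δφ = -0.1267°,  Δλ = -0.8915°
a = sin²(Δφ/2) + cos φ₁ cos φ₂ sin²(Δλ/2) = 0.000026
c = 2·arcsin(√a) = 0.010220 rad = 0.5856°
d = R·c = 6370 × 0.010220 = 65.1 km

65.1 km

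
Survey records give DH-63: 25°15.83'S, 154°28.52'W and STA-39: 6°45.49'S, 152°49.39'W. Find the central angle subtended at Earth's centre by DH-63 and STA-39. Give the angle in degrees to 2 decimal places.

18.57°

DH-63: φ = -25.26383°, λ = -154.47533°
STA-39: φ = -6.75817°, λ = -152.82317°
Δφ = 18.5057°,  Δλ = 1.6522°
a = sin²(Δφ/2) + cos φ₁ cos φ₂ sin²(Δλ/2) = 0.026041
c = 2·arcsin(√a) = 0.324159 rad = 18.5729°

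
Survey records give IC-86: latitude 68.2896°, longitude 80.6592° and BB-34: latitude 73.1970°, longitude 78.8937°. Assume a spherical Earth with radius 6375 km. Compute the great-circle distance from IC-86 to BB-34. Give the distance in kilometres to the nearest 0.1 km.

Δφ = 4.9074°,  Δλ = -1.7655°
a = sin²(Δφ/2) + cos φ₁ cos φ₂ sin²(Δλ/2) = 0.001858
c = 2·arcsin(√a) = 0.086242 rad = 4.9413°
d = R·c = 6375 × 0.086242 = 549.8 km

549.8 km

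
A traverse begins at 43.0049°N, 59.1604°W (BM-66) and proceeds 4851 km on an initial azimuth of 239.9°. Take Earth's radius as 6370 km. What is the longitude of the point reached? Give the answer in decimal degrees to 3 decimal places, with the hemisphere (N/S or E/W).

97.116°W

δ = d/R = 4851/6370 = 0.761538 rad
φ₂ = arcsin(sin φ₁ cos δ + cos φ₁ sin δ cos θ)
   = arcsin(0.68206·0.72378 + 0.73130·0.69004·-0.50151) = 13.92116°
λ₂ = λ₁ + atan2(sin θ sin δ cos φ₁, cos δ − sin φ₁ sin φ₂) = -97.11602°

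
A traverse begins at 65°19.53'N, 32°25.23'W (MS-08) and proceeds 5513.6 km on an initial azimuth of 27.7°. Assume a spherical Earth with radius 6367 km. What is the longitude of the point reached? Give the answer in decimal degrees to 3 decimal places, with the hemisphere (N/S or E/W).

101.616°E

MS-08: φ = +65.32550°, λ = -32.42050°
δ = d/R = 5513.6/6367 = 0.865965 rad
φ₂ = arcsin(sin φ₁ cos δ + cos φ₁ sin δ cos θ)
   = arcsin(0.90869·0.64791 + 0.41746·0.76172·0.88539) = 60.49283°
λ₂ = λ₁ + atan2(sin θ sin δ cos φ₁, cos δ − sin φ₁ sin φ₂) = 101.61605°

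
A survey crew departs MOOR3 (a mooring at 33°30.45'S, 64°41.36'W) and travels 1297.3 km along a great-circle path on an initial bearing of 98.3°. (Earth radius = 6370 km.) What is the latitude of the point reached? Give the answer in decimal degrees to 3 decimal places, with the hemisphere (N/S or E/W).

34.401°S

MOOR3: φ = -33.50750°, λ = -64.68933°
δ = d/R = 1297.3/6370 = 0.203658 rad
φ₂ = arcsin(sin φ₁ cos δ + cos φ₁ sin δ cos θ)
   = arcsin(-0.55205·0.97933 + 0.83381·0.20225·-0.14436) = -34.40101°
λ₂ = λ₁ + atan2(sin θ sin δ cos φ₁, cos δ − sin φ₁ sin φ₂) = -50.65184°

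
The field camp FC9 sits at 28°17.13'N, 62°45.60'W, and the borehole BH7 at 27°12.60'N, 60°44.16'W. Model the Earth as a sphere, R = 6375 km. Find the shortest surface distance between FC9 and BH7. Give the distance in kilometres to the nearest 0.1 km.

232.5 km

FC9: φ = +28.28550°, λ = -62.76000°
BH7: φ = +27.21000°, λ = -60.73600°
Δφ = -1.0755°,  Δλ = 2.0240°
a = sin²(Δφ/2) + cos φ₁ cos φ₂ sin²(Δλ/2) = 0.000332
c = 2·arcsin(√a) = 0.036465 rad = 2.0893°
d = R·c = 6375 × 0.036465 = 232.5 km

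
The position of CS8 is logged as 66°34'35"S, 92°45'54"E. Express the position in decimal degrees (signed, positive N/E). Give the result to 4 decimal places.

lat: 66.5764° S → -66.5764°
lon: 92.7650° E → +92.7650°

-66.5764°, +92.7650°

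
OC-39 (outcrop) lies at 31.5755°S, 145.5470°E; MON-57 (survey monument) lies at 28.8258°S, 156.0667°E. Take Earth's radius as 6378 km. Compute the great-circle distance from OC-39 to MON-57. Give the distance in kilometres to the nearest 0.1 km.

1056.8 km

Δφ = 2.7497°,  Δλ = 10.5197°
a = sin²(Δφ/2) + cos φ₁ cos φ₂ sin²(Δλ/2) = 0.006848
c = 2·arcsin(√a) = 0.165698 rad = 9.4938°
d = R·c = 6378 × 0.165698 = 1056.8 km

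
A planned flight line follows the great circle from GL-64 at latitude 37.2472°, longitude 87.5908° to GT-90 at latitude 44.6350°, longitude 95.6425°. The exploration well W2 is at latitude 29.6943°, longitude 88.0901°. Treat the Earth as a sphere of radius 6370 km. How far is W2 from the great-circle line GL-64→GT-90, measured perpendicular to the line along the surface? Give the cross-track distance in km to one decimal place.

541.7 km

δ₁₃ = central angle GL-64→W2 = 0.132023 rad  (haversine)
θ₁₃ = bearing GL-64→W2 = 176.703°,  θ₁₂ = bearing GL-64→GT-90 = 36.883°
dₓₜ = R·arcsin(sin δ₁₃ · sin(θ₁₃ − θ₁₂)) = 6370·arcsin(0.13164·sin(139.820°)) = 541.671 km
|dₓₜ| = 541.671 km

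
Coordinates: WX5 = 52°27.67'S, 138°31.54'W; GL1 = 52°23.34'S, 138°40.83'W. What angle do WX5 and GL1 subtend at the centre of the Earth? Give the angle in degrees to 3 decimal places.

WX5: φ = -52.46117°, λ = -138.52567°
GL1: φ = -52.38900°, λ = -138.68050°
Δφ = 0.0722°,  Δλ = -0.1548°
a = sin²(Δφ/2) + cos φ₁ cos φ₂ sin²(Δλ/2) = 0.000001
c = 2·arcsin(√a) = 0.002074 rad = 0.1188°

0.119°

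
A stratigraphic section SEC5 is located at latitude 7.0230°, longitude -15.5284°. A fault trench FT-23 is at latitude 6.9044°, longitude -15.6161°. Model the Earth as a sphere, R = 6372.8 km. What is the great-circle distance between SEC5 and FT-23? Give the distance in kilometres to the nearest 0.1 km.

Δφ = -0.1186°,  Δλ = -0.0877°
a = sin²(Δφ/2) + cos φ₁ cos φ₂ sin²(Δλ/2) = 0.000002
c = 2·arcsin(√a) = 0.002568 rad = 0.1471°
d = R·c = 6372.8 × 0.002568 = 16.4 km

16.4 km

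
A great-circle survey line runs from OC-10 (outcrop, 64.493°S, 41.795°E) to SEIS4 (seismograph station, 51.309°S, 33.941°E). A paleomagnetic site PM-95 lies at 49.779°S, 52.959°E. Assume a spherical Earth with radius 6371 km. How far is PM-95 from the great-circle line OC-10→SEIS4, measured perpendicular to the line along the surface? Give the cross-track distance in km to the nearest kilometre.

1307 km

δ₁₃ = central angle OC-10→PM-95 = 0.276767 rad  (haversine)
θ₁₃ = bearing OC-10→PM-95 = 27.230°,  θ₁₂ = bearing OC-10→SEIS4 = 339.022°
dₓₜ = R·arcsin(sin δ₁₃ · sin(θ₁₃ − θ₁₂)) = 6371·arcsin(0.27325·sin(-311.792°)) = 1307.075 km
|dₓₜ| = 1307.075 km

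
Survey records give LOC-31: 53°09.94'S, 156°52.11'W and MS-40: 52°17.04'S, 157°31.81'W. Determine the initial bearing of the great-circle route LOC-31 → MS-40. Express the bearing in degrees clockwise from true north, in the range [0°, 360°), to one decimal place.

LOC-31: φ = -53.16567°, λ = -156.86850°
MS-40: φ = -52.28400°, λ = -157.53017°
Δλ = -0.6617°
y = sin Δλ · cos φ₂ = -0.007064
x = cos φ₁ sin φ₂ − sin φ₁ cos φ₂ cos Δλ = 0.015355
θ = atan2(y, x) = -24.7064° → 335.2936° (mod 360°)

335.3°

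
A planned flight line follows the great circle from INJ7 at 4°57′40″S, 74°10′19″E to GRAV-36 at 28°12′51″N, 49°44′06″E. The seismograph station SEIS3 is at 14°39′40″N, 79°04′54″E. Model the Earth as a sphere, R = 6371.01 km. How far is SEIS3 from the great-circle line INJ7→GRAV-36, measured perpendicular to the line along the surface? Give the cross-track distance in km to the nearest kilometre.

INJ7: φ = -4.96111°, λ = +74.17194°
GRAV-36: φ = +28.21417°, λ = +49.73500°
SEIS3: φ = +14.66111°, λ = +79.08167°
δ₁₃ = central angle INJ7→SEIS3 = 0.352852 rad  (haversine)
θ₁₃ = bearing INJ7→SEIS3 = 13.863°,  θ₁₂ = bearing INJ7→GRAV-36 = 325.996°
dₓₜ = R·arcsin(sin δ₁₃ · sin(θ₁₃ − θ₁₂)) = 6371.01·arcsin(0.34558·sin(-312.133°)) = 1651.144 km
|dₓₜ| = 1651.144 km

1651 km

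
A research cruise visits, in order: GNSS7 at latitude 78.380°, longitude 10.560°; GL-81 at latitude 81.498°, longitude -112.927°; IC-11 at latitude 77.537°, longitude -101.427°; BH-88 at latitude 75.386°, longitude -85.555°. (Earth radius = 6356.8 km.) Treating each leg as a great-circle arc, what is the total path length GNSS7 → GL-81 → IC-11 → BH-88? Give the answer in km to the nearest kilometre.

GNSS7→GL-81: c = 0.310075 rad, d = 1971.09 km
GL-81→IC-11: c = 0.077856 rad, d = 494.91 km
IC-11→BH-88: c = 0.074590 rad, d = 474.15 km
Total = 1971.09 + 494.91 + 474.15 = 2940.15 km

2940 km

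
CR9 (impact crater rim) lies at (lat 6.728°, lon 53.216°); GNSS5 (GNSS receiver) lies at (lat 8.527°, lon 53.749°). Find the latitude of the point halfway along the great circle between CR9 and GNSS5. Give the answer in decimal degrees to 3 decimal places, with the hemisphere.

Bx = cos φ₂ cos Δλ = 0.988903,  By = cos φ₂ sin Δλ = 0.009200
φₘ = atan2(sin φ₁ + sin φ₂, √((cos φ₁ + Bx)² + By²)) = 7.62758°
λₘ = λ₁ + atan2(By, cos φ₁ + Bx) = 53.48194°

7.628°N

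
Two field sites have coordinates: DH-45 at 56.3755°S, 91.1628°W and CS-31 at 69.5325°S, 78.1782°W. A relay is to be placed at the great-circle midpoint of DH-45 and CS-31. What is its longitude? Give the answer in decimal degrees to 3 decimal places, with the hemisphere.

Bx = cos φ₂ cos Δλ = 0.340735,  By = cos φ₂ sin Δλ = 0.078568
φₘ = atan2(sin φ₁ + sin φ₂, √((cos φ₁ + Bx)² + By²)) = -63.09537°
λₘ = λ₁ + atan2(By, cos φ₁ + Bx) = -86.14301°

86.143°W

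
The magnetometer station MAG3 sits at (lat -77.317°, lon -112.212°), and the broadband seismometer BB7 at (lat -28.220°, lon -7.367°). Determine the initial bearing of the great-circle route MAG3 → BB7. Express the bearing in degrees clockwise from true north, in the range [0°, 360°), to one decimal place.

110.8°

Δλ = 104.8450°
y = sin Δλ · cos φ₂ = 0.851728
x = cos φ₁ sin φ₂ − sin φ₁ cos φ₂ cos Δλ = -0.324063
θ = atan2(y, x) = 110.8307° → 110.8307° (mod 360°)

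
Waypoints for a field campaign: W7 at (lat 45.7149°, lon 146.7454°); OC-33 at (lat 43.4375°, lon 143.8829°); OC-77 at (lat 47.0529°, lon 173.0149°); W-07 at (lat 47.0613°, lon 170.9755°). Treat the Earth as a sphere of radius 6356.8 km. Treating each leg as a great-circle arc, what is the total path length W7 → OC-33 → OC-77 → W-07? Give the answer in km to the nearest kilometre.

2790 km

W7→OC-33: c = 0.053344 rad, d = 339.10 km
OC-33→OC-77: c = 0.361331 rad, d = 2296.91 km
OC-77→W-07: c = 0.024249 rad, d = 154.15 km
Total = 339.10 + 2296.91 + 154.15 = 2790.15 km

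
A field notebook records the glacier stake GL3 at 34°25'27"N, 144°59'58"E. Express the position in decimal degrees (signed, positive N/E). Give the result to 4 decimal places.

+34.4242°, +144.9994°

lat: 34.4242° N → +34.4242°
lon: 144.9994° E → +144.9994°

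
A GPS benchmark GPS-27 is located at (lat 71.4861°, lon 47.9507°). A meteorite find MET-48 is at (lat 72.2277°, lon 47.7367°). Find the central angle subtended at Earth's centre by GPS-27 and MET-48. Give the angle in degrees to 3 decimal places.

Δφ = 0.7416°,  Δλ = -0.2140°
a = sin²(Δφ/2) + cos φ₁ cos φ₂ sin²(Δλ/2) = 0.000042
c = 2·arcsin(√a) = 0.012995 rad = 0.7446°

0.745°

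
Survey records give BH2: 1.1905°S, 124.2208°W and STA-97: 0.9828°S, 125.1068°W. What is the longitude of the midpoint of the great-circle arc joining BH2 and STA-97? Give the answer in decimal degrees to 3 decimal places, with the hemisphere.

124.664°W

Bx = cos φ₂ cos Δλ = 0.999733,  By = cos φ₂ sin Δλ = -0.015461
φₘ = atan2(sin φ₁ + sin φ₂, √((cos φ₁ + Bx)² + By²)) = -1.08668°
λₘ = λ₁ + atan2(By, cos φ₁ + Bx) = -124.66382°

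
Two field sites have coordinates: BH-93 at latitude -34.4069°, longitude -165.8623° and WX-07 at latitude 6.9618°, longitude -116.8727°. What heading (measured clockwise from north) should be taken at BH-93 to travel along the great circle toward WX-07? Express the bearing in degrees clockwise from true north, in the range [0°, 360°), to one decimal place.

58.0°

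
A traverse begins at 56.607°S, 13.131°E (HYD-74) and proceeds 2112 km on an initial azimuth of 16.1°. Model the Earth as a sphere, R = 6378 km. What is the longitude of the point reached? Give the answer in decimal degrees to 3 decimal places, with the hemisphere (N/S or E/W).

δ = d/R = 2112/6378 = 0.331138 rad
φ₂ = arcsin(sin φ₁ cos δ + cos φ₁ sin δ cos θ)
   = arcsin(-0.83492·0.94567 + 0.55038·0.32512·0.96078) = -38.14369°
λ₂ = λ₁ + atan2(sin θ sin δ cos φ₁, cos δ − sin φ₁ sin φ₂) = 19.71387°

19.714°E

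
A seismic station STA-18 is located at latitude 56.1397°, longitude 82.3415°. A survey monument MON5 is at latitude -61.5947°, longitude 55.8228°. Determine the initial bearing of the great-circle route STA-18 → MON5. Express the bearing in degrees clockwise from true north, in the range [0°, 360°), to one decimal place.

Δλ = -26.5187°
y = sin Δλ · cos φ₂ = -0.212398
x = cos φ₁ sin φ₂ − sin φ₁ cos φ₂ cos Δλ = -0.843553
θ = atan2(y, x) = -165.8673° → 194.1327° (mod 360°)

194.1°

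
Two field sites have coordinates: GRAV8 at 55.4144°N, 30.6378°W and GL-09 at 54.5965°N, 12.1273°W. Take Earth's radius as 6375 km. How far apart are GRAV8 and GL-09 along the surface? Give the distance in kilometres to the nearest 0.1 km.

1181.1 km

Δφ = -0.8179°,  Δλ = 18.5105°
a = sin²(Δφ/2) + cos φ₁ cos φ₂ sin²(Δλ/2) = 0.008557
c = 2·arcsin(√a) = 0.185277 rad = 10.6156°
d = R·c = 6375 × 0.185277 = 1181.1 km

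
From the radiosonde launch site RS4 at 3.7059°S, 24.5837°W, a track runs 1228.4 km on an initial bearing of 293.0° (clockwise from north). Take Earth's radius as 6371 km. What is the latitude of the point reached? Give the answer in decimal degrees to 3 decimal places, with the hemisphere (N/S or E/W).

0.646°N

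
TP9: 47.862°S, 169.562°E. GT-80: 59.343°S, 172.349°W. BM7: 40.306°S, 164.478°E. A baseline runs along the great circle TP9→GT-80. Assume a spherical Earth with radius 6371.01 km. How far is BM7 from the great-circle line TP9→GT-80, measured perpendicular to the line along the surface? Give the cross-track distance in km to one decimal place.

136.1 km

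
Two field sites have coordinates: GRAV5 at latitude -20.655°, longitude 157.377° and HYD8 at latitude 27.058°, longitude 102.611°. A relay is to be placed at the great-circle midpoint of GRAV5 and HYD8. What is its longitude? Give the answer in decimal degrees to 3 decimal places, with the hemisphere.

130.728°E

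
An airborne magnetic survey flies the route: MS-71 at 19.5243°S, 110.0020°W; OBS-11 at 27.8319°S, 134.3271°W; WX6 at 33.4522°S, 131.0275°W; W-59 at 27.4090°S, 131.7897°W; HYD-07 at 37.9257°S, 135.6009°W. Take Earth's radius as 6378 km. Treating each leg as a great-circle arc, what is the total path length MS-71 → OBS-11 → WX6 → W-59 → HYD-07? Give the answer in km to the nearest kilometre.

MS-71→OBS-11: c = 0.414014 rad, d = 2640.58 km
OBS-11→WX6: c = 0.109877 rad, d = 700.79 km
WX6→W-59: c = 0.106094 rad, d = 676.67 km
W-59→HYD-07: c = 0.191850 rad, d = 1223.62 km
Total = 2640.58 + 700.79 + 676.67 + 1223.62 = 5241.67 km

5242 km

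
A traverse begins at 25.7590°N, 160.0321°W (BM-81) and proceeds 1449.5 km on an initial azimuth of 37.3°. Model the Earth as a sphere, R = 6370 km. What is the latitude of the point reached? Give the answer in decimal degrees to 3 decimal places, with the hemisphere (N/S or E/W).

δ = d/R = 1449.5/6370 = 0.227551 rad
φ₂ = arcsin(sin φ₁ cos δ + cos φ₁ sin δ cos θ)
   = arcsin(0.43459·0.97422 + 0.90063·0.22559·0.79547) = 35.80330°
λ₂ = λ₁ + atan2(sin θ sin δ cos φ₁, cos δ − sin φ₁ sin φ₂) = -150.32806°

35.803°N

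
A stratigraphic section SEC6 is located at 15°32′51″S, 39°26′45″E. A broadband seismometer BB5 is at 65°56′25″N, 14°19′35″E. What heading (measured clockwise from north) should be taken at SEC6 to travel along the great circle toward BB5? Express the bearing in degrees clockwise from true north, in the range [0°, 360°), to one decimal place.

350.0°

SEC6: φ = -15.54750°, λ = +39.44583°
BB5: φ = +65.94028°, λ = +14.32639°
Δλ = -25.1194°
y = sin Δλ · cos φ₂ = -0.173067
x = cos φ₁ sin φ₂ − sin φ₁ cos φ₂ cos Δλ = 0.978650
θ = atan2(y, x) = -10.0286° → 349.9714° (mod 360°)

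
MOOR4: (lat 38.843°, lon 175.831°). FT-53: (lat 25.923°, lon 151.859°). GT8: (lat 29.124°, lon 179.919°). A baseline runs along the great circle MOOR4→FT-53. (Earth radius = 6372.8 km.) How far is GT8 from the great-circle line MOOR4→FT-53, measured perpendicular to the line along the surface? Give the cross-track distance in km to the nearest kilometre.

δ₁₃ = central angle MOOR4→GT8 = 0.179593 rad  (haversine)
θ₁₃ = bearing MOOR4→GT8 = 159.597°,  θ₁₂ = bearing MOOR4→FT-53 = 244.418°
dₓₜ = R·arcsin(sin δ₁₃ · sin(θ₁₃ − θ₁₂)) = 6372.8·arcsin(0.17863·sin(-84.821°)) = -1139.789 km
|dₓₜ| = 1139.789 km

1140 km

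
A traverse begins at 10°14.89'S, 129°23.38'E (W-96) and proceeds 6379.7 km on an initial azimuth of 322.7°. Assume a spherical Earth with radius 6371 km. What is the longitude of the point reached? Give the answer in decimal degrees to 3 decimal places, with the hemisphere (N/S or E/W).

W-96: φ = -10.24817°, λ = +129.38967°
δ = d/R = 6379.7/6371 = 1.001366 rad
φ₂ = arcsin(sin φ₁ cos δ + cos φ₁ sin δ cos θ)
   = arcsin(-0.17791·0.53915 + 0.98405·0.84221·0.79547) = 34.28739°
λ₂ = λ₁ + atan2(sin θ sin δ cos φ₁, cos δ − sin φ₁ sin φ₂) = 91.24035°

91.240°E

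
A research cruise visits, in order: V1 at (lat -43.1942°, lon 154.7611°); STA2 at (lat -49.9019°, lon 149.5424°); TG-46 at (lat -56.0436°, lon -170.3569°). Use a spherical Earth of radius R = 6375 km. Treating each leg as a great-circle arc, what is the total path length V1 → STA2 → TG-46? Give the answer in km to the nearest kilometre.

3576 km

V1→STA2: c = 0.132698 rad, d = 845.95 km
STA2→TG-46: c = 0.428275 rad, d = 2730.25 km
Total = 845.95 + 2730.25 = 3576.20 km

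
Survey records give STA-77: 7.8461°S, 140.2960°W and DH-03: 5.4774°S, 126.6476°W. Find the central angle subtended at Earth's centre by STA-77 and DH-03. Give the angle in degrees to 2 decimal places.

13.76°

Δφ = 2.3687°,  Δλ = 13.6484°
a = sin²(Δφ/2) + cos φ₁ cos φ₂ sin²(Δλ/2) = 0.014350
c = 2·arcsin(√a) = 0.240161 rad = 13.7602°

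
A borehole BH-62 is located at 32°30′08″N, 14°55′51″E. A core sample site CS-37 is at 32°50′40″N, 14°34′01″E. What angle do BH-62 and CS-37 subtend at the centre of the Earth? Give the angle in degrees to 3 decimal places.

0.459°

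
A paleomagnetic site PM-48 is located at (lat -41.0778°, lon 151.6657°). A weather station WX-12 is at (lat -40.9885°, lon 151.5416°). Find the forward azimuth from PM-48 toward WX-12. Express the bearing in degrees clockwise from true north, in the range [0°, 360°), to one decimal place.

313.6°

Δλ = -0.1241°
y = sin Δλ · cos φ₂ = -0.001635
x = cos φ₁ sin φ₂ − sin φ₁ cos φ₂ cos Δλ = 0.001557
θ = atan2(y, x) = -46.3913° → 313.6087° (mod 360°)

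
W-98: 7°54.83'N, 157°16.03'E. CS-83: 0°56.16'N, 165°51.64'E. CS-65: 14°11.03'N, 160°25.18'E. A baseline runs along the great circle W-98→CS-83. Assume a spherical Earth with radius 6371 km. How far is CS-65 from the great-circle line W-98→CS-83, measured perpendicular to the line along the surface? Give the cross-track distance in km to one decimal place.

758.0 km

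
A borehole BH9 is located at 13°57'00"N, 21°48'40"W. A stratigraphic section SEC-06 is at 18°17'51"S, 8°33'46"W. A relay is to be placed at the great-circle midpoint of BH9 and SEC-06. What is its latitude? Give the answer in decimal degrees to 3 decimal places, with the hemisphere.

2.188°S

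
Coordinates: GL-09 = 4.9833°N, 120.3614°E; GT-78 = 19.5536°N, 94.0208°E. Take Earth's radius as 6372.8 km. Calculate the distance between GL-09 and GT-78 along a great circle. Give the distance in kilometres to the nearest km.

Δφ = 14.5703°,  Δλ = -26.3406°
a = sin²(Δφ/2) + cos φ₁ cos φ₂ sin²(Δλ/2) = 0.064815
c = 2·arcsin(√a) = 0.514844 rad = 29.4984°
d = R·c = 6372.8 × 0.514844 = 3281.0 km

3281 km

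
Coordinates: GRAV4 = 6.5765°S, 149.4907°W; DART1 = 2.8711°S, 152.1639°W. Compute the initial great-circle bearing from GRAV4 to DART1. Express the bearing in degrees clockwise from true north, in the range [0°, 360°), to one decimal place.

Δλ = -2.6732°
y = sin Δλ · cos φ₂ = -0.046581
x = cos φ₁ sin φ₂ − sin φ₁ cos φ₂ cos Δλ = 0.064502
θ = atan2(y, x) = -35.8353° → 324.1647° (mod 360°)

324.2°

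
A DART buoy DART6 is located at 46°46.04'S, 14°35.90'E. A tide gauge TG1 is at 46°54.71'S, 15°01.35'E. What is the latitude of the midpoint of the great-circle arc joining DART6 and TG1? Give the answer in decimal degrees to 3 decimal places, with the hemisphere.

DART6: φ = -46.76733°, λ = +14.59833°
TG1: φ = -46.91183°, λ = +15.02250°
Bx = cos φ₂ cos Δλ = 0.683104,  By = cos φ₂ sin Δλ = 0.005057
φₘ = atan2(sin φ₁ + sin φ₂, √((cos φ₁ + Bx)² + By²)) = -46.83978°
λₘ = λ₁ + atan2(By, cos φ₁ + Bx) = 14.81013°

46.840°S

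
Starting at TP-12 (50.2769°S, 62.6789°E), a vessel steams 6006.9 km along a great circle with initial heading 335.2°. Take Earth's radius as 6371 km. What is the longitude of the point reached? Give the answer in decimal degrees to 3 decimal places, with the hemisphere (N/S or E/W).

δ = d/R = 6006.9/6371 = 0.942850 rad
φ₂ = arcsin(sin φ₁ cos δ + cos φ₁ sin δ cos θ)
   = arcsin(-0.76914·0.58748 + 0.63908·0.80924·0.90778) = 1.00916°
λ₂ = λ₁ + atan2(sin θ sin δ cos φ₁, cos δ − sin φ₁ sin φ₂) = 42.83319°

42.833°E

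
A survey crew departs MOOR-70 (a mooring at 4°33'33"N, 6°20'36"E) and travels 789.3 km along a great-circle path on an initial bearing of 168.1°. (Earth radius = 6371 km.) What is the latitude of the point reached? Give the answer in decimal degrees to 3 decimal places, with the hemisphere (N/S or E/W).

2.387°S

MOOR-70: φ = +4.55917°, λ = +6.34333°
δ = d/R = 789.3/6371 = 0.123889 rad
φ₂ = arcsin(sin φ₁ cos δ + cos φ₁ sin δ cos θ)
   = arcsin(0.07949·0.99234 + 0.99684·0.12357·-0.97851) = -2.38736°
λ₂ = λ₁ + atan2(sin θ sin δ cos φ₁, cos δ − sin φ₁ sin φ₂) = 7.80473°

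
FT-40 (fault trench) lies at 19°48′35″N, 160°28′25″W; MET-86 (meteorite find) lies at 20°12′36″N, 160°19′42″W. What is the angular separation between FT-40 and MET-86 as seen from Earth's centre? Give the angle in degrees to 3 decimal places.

0.423°

FT-40: φ = +19.80972°, λ = -160.47361°
MET-86: φ = +20.21000°, λ = -160.32833°
Δφ = 0.4003°,  Δλ = 0.1453°
a = sin²(Δφ/2) + cos φ₁ cos φ₂ sin²(Δλ/2) = 0.000014
c = 2·arcsin(√a) = 0.007381 rad = 0.4229°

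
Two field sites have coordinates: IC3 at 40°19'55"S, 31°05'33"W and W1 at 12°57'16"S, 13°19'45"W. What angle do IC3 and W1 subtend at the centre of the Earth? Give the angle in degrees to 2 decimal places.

IC3: φ = -40.33194°, λ = -31.09250°
W1: φ = -12.95444°, λ = -13.32917°
Δφ = 27.3775°,  Δλ = 17.7633°
a = sin²(Δφ/2) + cos φ₁ cos φ₂ sin²(Δλ/2) = 0.073711
c = 2·arcsin(√a) = 0.549898 rad = 31.5068°

31.51°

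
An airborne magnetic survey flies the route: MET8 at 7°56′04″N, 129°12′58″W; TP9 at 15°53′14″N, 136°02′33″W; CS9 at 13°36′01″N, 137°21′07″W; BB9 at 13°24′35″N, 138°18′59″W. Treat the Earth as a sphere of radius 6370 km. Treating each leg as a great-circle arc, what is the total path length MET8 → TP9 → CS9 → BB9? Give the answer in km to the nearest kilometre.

1551 km

MET8: φ = +7.93444°, λ = -129.21611°
TP9: φ = +15.88722°, λ = -136.04250°
CS9: φ = +13.60028°, λ = -137.35194°
BB9: φ = +13.40972°, λ = -138.31639°
MET8→TP9: c = 0.181193 rad, d = 1154.20 km
TP9→CS9: c = 0.045624 rad, d = 290.63 km
CS9→BB9: c = 0.016702 rad, d = 106.39 km
Total = 1154.20 + 290.63 + 106.39 = 1551.22 km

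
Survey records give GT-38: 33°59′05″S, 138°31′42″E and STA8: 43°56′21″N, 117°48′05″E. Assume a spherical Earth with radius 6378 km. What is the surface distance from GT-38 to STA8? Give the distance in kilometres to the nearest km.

8925 km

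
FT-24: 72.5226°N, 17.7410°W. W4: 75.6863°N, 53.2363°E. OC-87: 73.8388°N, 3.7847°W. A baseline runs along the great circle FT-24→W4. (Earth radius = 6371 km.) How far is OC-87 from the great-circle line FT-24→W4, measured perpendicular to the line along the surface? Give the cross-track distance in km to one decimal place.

144.2 km

δ₁₃ = central angle FT-24→OC-87 = 0.073930 rad  (haversine)
θ₁₃ = bearing FT-24→OC-87 = 65.349°,  θ₁₂ = bearing FT-24→W4 = 47.504°
dₓₜ = R·arcsin(sin δ₁₃ · sin(θ₁₃ − θ₁₂)) = 6371·arcsin(0.07386·sin(17.845°)) = 144.216 km
|dₓₜ| = 144.216 km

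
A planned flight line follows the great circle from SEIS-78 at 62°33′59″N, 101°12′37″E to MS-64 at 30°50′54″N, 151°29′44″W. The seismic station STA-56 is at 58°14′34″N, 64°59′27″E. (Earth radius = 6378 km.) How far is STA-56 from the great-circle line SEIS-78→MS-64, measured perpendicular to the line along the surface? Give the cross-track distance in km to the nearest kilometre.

SEIS-78: φ = +62.56639°, λ = +101.21028°
MS-64: φ = +30.84833°, λ = -151.49556°
STA-56: φ = +58.24278°, λ = +64.99083°
δ₁₃ = central angle SEIS-78→STA-56 = 0.316611 rad  (haversine)
θ₁₃ = bearing SEIS-78→STA-56 = 272.739°,  θ₁₂ = bearing SEIS-78→MS-64 = 60.553°
dₓₜ = R·arcsin(sin δ₁₃ · sin(θ₁₃ − θ₁₂)) = 6378·arcsin(0.31135·sin(212.186°)) = -1062.666 km
|dₓₜ| = 1062.666 km

1063 km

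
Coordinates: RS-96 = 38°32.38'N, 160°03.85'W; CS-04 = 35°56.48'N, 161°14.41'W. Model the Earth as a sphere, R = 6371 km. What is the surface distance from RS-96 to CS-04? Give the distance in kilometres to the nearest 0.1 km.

307.1 km

RS-96: φ = +38.53967°, λ = -160.06417°
CS-04: φ = +35.94133°, λ = -161.24017°
Δφ = -2.5983°,  Δλ = -1.1760°
a = sin²(Δφ/2) + cos φ₁ cos φ₂ sin²(Δλ/2) = 0.000581
c = 2·arcsin(√a) = 0.048202 rad = 2.7618°
d = R·c = 6371 × 0.048202 = 307.1 km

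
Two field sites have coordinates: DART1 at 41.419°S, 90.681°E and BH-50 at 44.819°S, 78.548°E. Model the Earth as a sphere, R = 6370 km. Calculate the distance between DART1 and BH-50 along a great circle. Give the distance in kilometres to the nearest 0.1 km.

1053.4 km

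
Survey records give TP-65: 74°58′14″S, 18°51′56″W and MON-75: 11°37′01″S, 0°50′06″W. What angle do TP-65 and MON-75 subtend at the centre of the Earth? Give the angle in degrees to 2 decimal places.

64.15°

TP-65: φ = -74.97056°, λ = -18.86556°
MON-75: φ = -11.61694°, λ = -0.83500°
Δφ = 63.3536°,  Δλ = 18.0306°
a = sin²(Δφ/2) + cos φ₁ cos φ₂ sin²(Δλ/2) = 0.281995
c = 2·arcsin(√a) = 1.119637 rad = 64.1505°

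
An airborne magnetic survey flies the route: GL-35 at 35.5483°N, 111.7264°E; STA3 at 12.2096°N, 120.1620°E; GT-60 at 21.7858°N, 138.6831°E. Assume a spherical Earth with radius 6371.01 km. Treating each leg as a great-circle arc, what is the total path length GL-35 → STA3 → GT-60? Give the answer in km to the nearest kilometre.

GL-35→STA3: c = 0.428534 rad, d = 2730.20 km
STA3→GT-60: c = 0.350914 rad, d = 2235.67 km
Total = 2730.20 + 2235.67 = 4965.87 km

4966 km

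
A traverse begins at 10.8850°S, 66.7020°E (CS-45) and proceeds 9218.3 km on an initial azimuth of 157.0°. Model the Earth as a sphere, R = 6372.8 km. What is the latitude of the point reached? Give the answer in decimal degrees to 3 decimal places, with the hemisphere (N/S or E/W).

66.982°S

δ = d/R = 9218.3/6372.8 = 1.446507 rad
φ₂ = arcsin(sin φ₁ cos δ + cos φ₁ sin δ cos θ)
   = arcsin(-0.18884·0.12397 + 0.98201·0.99229·-0.92050) = -66.98177°
λ₂ = λ₁ + atan2(sin θ sin δ cos φ₁, cos δ − sin φ₁ sin φ₂) = 164.15881°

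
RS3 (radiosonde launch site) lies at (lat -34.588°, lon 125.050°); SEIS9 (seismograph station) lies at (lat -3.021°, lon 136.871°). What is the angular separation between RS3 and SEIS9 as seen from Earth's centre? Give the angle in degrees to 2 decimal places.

33.43°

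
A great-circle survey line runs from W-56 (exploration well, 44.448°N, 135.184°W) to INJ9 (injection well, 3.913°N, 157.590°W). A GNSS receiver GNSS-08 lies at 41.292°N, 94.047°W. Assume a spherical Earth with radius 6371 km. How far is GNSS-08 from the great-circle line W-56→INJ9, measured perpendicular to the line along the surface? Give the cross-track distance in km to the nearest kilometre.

2461 km

δ₁₃ = central angle W-56→GNSS-08 = 0.523507 rad  (haversine)
θ₁₃ = bearing W-56→GNSS-08 = 81.391°,  θ₁₂ = bearing W-56→INJ9 = 212.489°
dₓₜ = R·arcsin(sin δ₁₃ · sin(θ₁₃ − θ₁₂)) = 6371·arcsin(0.49992·sin(-131.098°)) = -2460.923 km
|dₓₜ| = 2460.923 km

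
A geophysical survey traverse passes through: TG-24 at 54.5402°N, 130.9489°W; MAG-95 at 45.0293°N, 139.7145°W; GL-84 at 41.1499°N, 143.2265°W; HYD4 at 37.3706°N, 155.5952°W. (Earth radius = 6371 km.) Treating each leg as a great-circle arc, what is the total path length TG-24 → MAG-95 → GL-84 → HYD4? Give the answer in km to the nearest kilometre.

2889 km

TG-24→MAG-95: c = 0.192833 rad, d = 1228.54 km
MAG-95→GL-84: c = 0.081149 rad, d = 517.00 km
GL-84→HYD4: c = 0.179486 rad, d = 1143.50 km
Total = 1228.54 + 517.00 + 1143.50 = 2889.04 km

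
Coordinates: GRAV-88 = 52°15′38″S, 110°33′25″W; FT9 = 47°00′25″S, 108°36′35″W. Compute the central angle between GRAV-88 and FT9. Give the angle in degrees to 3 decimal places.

GRAV-88: φ = -52.26056°, λ = -110.55694°
FT9: φ = -47.00694°, λ = -108.60972°
Δφ = 5.2536°,  Δλ = 1.9472°
a = sin²(Δφ/2) + cos φ₁ cos φ₂ sin²(Δλ/2) = 0.002221
c = 2·arcsin(√a) = 0.094288 rad = 5.4023°

5.402°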